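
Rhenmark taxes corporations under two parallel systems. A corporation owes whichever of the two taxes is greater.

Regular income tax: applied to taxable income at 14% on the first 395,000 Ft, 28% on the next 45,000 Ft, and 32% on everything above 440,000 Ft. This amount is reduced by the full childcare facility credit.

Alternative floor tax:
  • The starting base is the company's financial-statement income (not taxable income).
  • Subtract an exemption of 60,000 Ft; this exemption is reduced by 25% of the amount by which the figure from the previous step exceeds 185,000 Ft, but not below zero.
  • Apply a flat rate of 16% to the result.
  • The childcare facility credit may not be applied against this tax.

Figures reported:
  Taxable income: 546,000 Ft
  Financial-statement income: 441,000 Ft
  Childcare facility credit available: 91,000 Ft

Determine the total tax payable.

70,560 Ft

Alternative floor tax:
  Base (financial-statement income): 441,000 Ft
  Exemption: 25% × (441,000 Ft − 185,000 Ft) = 64,000 Ft ≥ 60,000 Ft, so the exemption is fully phased out
  Base: 441,000 Ft − 0 Ft = 441,000 Ft
  441,000 Ft × 16% = 70,560 Ft

Regular income tax:
  395,000 Ft × 14% = 55,300 Ft
  45,000 Ft × 28% = 12,600 Ft
  106,000 Ft × 32% = 33,920 Ft
  → 101,820 Ft
  Less childcare facility credit 91,000 Ft → 10,820 Ft

70,560 Ft > 10,820 Ft, so the alternative floor tax is the binding amount.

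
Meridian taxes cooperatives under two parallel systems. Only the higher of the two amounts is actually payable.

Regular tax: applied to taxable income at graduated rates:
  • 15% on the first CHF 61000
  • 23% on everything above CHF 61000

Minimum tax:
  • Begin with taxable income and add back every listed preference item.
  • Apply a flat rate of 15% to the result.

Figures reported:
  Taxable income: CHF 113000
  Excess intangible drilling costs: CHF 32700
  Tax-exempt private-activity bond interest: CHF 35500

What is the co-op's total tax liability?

CHF 27180

Regular tax:
  CHF 61000 × 15% = CHF 9150
  CHF 52000 × 23% = CHF 11960
  → CHF 21110

Minimum tax:
  Adjusted income: CHF 113000 + CHF 32700 + CHF 35500 = CHF 181200
  CHF 181200 × 15% = CHF 27180

CHF 27180 > CHF 21110, so the minimum tax is the binding amount.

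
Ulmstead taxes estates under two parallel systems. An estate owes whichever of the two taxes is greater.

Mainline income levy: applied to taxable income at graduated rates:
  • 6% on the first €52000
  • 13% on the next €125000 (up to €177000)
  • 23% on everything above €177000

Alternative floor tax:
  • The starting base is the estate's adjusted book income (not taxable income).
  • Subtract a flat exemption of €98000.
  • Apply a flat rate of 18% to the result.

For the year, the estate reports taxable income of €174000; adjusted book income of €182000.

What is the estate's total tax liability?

€18980

Alternative floor tax:
  Base (adjusted book income): €182000
  Less exemption €98000 → base €84000
  €84000 × 18% = €15120

Mainline income levy:
  €52000 × 6% = €3120
  €122000 × 13% = €15860
  → €18980

€18980 > €15120, so the mainline income levy governs.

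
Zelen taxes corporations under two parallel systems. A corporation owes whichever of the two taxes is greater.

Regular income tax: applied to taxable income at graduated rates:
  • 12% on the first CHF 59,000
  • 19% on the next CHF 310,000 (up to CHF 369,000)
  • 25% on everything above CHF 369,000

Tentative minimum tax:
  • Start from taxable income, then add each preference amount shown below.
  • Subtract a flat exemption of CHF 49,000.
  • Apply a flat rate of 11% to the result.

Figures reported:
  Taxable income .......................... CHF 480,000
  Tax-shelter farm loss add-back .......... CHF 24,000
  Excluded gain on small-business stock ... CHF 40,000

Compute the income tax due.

Tentative minimum tax:
  Adjusted income: CHF 480,000 + CHF 24,000 + CHF 40,000 = CHF 544,000
  Less exemption CHF 49,000 → base CHF 495,000
  CHF 495,000 × 11% = CHF 54,450

Regular income tax:
  CHF 59,000 × 12% = CHF 7,080
  CHF 310,000 × 19% = CHF 58,900
  CHF 111,000 × 25% = CHF 27,750
  → CHF 93,730

CHF 93,730 > CHF 54,450, so the regular income tax governs.

CHF 93,730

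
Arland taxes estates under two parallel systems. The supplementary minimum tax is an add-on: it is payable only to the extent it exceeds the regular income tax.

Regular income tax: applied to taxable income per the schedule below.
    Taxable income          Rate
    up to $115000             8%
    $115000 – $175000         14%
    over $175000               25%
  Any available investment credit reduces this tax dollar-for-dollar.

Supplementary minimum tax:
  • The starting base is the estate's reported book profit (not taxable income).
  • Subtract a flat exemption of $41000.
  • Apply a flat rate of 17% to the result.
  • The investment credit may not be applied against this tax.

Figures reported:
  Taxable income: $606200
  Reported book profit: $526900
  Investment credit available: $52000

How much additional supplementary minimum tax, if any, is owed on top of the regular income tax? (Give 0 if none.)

$9203

Supplementary minimum tax:
  Base (reported book profit): $526900
  Less exemption $41000 → base $485900
  $485900 × 17% = $82603

Regular income tax:
  $115000 × 8% = $9200
  $60000 × 14% = $8400
  $431200 × 25% = $107800
  → $125400
  Less investment credit $52000 → $73400

Excess of supplementary minimum tax over regular income tax: $82603 − $73400 = $9203.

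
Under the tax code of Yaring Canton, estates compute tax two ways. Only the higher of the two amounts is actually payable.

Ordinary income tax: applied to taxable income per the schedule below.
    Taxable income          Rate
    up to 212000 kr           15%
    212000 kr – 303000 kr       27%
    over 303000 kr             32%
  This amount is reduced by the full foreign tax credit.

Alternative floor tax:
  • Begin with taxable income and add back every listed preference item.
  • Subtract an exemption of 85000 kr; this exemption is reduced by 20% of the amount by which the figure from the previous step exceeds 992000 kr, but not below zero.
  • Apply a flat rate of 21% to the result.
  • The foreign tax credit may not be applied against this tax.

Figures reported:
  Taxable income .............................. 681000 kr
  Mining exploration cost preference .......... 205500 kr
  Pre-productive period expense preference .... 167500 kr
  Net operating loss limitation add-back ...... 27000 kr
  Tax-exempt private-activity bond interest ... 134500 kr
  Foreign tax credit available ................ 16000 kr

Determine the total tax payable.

Alternative floor tax:
  Adjusted income: 681000 kr + 205500 kr + 167500 kr + 27000 kr + 134500 kr = 1215500 kr
  Exemption: 85000 kr − 20% × (1215500 kr − 992000 kr) = 85000 kr − 44700 kr = 40300 kr
  Base: 1215500 kr − 40300 kr = 1175200 kr
  1175200 kr × 21% = 246792 kr

Ordinary income tax:
  212000 kr × 15% = 31800 kr
  91000 kr × 27% = 24570 kr
  378000 kr × 32% = 120960 kr
  → 177330 kr
  Less foreign tax credit 16000 kr → 161330 kr

246792 kr > 161330 kr, so the alternative floor tax is the binding amount.

246792 kr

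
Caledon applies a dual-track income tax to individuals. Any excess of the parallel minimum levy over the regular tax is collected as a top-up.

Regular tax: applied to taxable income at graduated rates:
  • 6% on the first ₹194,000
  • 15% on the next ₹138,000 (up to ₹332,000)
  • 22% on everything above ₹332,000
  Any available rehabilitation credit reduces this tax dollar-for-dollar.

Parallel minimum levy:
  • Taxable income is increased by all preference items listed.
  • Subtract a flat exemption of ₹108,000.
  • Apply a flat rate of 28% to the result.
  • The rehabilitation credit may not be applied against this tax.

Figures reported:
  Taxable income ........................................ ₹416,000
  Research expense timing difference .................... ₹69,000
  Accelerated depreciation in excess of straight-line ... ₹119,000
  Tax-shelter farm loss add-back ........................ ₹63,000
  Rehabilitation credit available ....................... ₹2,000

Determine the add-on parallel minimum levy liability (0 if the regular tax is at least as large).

Parallel minimum levy:
  Adjusted income: ₹416,000 + ₹69,000 + ₹119,000 + ₹63,000 = ₹667,000
  Less exemption ₹108,000 → base ₹559,000
  ₹559,000 × 28% = ₹156,520

Regular tax:
  ₹194,000 × 6% = ₹11,640
  ₹138,000 × 15% = ₹20,700
  ₹84,000 × 22% = ₹18,480
  → ₹50,820
  Less rehabilitation credit ₹2,000 → ₹48,820

Excess of parallel minimum levy over regular tax: ₹156,520 − ₹48,820 = ₹107,700.

₹107,700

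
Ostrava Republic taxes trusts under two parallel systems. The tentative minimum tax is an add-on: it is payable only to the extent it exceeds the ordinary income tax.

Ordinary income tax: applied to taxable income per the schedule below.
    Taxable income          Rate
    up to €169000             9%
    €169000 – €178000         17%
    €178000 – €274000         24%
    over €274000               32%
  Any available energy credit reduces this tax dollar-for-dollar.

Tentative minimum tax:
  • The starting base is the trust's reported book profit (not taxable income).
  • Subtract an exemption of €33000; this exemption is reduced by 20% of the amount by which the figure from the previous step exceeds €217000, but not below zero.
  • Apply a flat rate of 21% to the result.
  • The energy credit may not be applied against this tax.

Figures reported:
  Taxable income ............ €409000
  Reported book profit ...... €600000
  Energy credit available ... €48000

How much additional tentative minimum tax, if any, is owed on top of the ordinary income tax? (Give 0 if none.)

€91020

Ordinary income tax:
  €169000 × 9% = €15210
  €9000 × 17% = €1530
  €96000 × 24% = €23040
  €135000 × 32% = €43200
  → €82980
  Less energy credit €48000 → €34980

Tentative minimum tax:
  Base (reported book profit): €600000
  Exemption: 20% × (€600000 − €217000) = €76600 ≥ €33000, so the exemption is fully phased out
  Base: €600000 − €0 = €600000
  €600000 × 21% = €126000

Excess of tentative minimum tax over ordinary income tax: €126000 − €34980 = €91020.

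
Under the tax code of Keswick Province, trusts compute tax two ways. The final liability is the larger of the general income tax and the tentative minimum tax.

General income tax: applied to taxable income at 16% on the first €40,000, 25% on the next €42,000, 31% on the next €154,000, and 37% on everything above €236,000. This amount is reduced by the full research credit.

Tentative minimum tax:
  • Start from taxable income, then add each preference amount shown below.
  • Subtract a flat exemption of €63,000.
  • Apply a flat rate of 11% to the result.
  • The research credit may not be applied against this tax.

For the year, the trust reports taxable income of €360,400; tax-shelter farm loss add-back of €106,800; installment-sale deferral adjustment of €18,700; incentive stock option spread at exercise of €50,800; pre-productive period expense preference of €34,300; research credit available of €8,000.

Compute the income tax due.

General income tax:
  €40,000 × 16% = €6,400
  €42,000 × 25% = €10,500
  €154,000 × 31% = €47,740
  €124,400 × 37% = €46,028
  → €110,668
  Less research credit €8,000 → €102,668

Tentative minimum tax:
  Adjusted income: €360,400 + €106,800 + €18,700 + €50,800 + €34,300 = €571,000
  Less exemption €63,000 → base €508,000
  €508,000 × 11% = €55,880

€102,668 > €55,880, so the general income tax governs.

€102,668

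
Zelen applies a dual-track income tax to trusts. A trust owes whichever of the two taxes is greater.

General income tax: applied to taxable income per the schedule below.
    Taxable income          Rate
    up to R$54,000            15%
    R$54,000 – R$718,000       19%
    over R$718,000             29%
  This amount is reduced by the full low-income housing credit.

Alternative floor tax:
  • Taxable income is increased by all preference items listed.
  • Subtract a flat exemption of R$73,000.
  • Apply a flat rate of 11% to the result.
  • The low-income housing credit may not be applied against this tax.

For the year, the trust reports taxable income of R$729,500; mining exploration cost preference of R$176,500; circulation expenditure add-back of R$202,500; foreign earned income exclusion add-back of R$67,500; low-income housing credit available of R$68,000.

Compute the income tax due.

Alternative floor tax:
  Adjusted income: R$729,500 + R$176,500 + R$202,500 + R$67,500 = R$1,176,000
  Less exemption R$73,000 → base R$1,103,000
  R$1,103,000 × 11% = R$121,330

General income tax:
  R$54,000 × 15% = R$8,100
  R$664,000 × 19% = R$126,160
  R$11,500 × 29% = R$3,335
  → R$137,595
  Less low-income housing credit R$68,000 → R$69,595

R$121,330 > R$69,595, so the alternative floor tax is the binding amount.

R$121,330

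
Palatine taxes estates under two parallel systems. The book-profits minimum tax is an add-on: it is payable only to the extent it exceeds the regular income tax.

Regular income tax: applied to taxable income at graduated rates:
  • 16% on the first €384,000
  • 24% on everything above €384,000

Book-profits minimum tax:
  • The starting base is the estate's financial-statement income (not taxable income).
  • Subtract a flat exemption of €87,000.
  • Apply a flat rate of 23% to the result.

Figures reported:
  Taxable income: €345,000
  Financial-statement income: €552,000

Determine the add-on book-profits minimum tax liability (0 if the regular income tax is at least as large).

Regular income tax:
  €345,000 × 16% = €55,200

Book-profits minimum tax:
  Base (financial-statement income): €552,000
  Less exemption €87,000 → base €465,000
  €465,000 × 23% = €106,950

Excess of book-profits minimum tax over regular income tax: €106,950 − €55,200 = €51,750.

€51,750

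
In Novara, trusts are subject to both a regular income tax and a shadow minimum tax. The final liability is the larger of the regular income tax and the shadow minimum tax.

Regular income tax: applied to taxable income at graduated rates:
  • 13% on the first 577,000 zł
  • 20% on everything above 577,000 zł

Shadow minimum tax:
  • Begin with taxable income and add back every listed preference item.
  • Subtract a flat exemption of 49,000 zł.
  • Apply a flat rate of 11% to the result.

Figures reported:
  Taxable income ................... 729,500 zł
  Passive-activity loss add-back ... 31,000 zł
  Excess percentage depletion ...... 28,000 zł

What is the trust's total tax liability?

105,510 zł

Regular income tax:
  577,000 zł × 13% = 75,010 zł
  152,500 zł × 20% = 30,500 zł
  → 105,510 zł

Shadow minimum tax:
  Adjusted income: 729,500 zł + 31,000 zł + 28,000 zł = 788,500 zł
  Less exemption 49,000 zł → base 739,500 zł
  739,500 zł × 11% = 81,345 zł

105,510 zł > 81,345 zł, so the regular income tax governs.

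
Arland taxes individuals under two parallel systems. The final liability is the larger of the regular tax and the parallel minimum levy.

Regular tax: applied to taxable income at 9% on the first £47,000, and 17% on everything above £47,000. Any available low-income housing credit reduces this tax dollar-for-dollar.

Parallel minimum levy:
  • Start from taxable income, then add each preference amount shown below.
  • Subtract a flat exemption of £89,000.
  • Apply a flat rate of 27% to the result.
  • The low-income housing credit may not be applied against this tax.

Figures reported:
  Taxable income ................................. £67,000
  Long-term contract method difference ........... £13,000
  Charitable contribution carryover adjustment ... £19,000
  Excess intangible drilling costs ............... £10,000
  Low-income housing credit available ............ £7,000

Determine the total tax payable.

£5,400

Parallel minimum levy:
  Adjusted income: £67,000 + £13,000 + £19,000 + £10,000 = £109,000
  Less exemption £89,000 → base £20,000
  £20,000 × 27% = £5,400

Regular tax:
  £47,000 × 9% = £4,230
  £20,000 × 17% = £3,400
  → £7,630
  Less low-income housing credit £7,000 → £630

£5,400 > £630, so the parallel minimum levy is the binding amount.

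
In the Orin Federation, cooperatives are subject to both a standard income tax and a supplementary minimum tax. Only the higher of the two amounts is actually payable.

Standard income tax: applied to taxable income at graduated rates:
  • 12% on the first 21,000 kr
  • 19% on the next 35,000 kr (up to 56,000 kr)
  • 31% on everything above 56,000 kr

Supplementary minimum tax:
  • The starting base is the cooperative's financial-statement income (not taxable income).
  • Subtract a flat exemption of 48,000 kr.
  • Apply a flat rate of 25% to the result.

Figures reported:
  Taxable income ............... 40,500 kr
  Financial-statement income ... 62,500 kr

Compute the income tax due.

Standard income tax:
  21,000 kr × 12% = 2,520 kr
  19,500 kr × 19% = 3,705 kr
  → 6,225 kr

Supplementary minimum tax:
  Base (financial-statement income): 62,500 kr
  Less exemption 48,000 kr → base 14,500 kr
  14,500 kr × 25% = 3,625 kr

6,225 kr > 3,625 kr, so the standard income tax governs.

6,225 kr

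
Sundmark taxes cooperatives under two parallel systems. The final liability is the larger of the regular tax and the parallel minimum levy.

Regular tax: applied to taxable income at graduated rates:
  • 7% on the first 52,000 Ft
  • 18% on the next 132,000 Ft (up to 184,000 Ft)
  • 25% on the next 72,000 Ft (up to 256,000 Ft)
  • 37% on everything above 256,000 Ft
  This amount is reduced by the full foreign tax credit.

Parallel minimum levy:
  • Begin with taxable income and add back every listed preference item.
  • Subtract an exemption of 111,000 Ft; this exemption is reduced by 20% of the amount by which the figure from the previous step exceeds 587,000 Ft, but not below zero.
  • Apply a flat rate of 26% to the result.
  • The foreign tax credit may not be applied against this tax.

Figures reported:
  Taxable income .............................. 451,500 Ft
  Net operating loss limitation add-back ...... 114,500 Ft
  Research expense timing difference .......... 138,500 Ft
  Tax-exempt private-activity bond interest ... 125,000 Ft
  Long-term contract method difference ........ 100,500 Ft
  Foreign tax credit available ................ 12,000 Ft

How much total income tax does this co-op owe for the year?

230,776 Ft

Parallel minimum levy:
  Adjusted income: 451,500 Ft + 114,500 Ft + 138,500 Ft + 125,000 Ft + 100,500 Ft = 930,000 Ft
  Exemption: 111,000 Ft − 20% × (930,000 Ft − 587,000 Ft) = 111,000 Ft − 68,600 Ft = 42,400 Ft
  Base: 930,000 Ft − 42,400 Ft = 887,600 Ft
  887,600 Ft × 26% = 230,776 Ft

Regular tax:
  52,000 Ft × 7% = 3,640 Ft
  132,000 Ft × 18% = 23,760 Ft
  72,000 Ft × 25% = 18,000 Ft
  195,500 Ft × 37% = 72,335 Ft
  → 117,735 Ft
  Less foreign tax credit 12,000 Ft → 105,735 Ft

230,776 Ft > 105,735 Ft, so the parallel minimum levy is the binding amount.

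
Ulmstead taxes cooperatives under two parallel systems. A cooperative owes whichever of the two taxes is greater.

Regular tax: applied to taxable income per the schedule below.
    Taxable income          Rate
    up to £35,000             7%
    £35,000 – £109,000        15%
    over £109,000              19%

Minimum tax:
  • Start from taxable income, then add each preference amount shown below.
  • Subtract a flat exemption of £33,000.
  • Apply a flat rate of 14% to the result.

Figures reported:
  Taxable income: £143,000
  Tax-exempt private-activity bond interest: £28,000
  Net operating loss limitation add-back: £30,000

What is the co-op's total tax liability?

£23,520

Regular tax:
  £35,000 × 7% = £2,450
  £74,000 × 15% = £11,100
  £34,000 × 19% = £6,460
  → £20,010

Minimum tax:
  Adjusted income: £143,000 + £28,000 + £30,000 = £201,000
  Less exemption £33,000 → base £168,000
  £168,000 × 14% = £23,520

£23,520 > £20,010, so the minimum tax is the binding amount.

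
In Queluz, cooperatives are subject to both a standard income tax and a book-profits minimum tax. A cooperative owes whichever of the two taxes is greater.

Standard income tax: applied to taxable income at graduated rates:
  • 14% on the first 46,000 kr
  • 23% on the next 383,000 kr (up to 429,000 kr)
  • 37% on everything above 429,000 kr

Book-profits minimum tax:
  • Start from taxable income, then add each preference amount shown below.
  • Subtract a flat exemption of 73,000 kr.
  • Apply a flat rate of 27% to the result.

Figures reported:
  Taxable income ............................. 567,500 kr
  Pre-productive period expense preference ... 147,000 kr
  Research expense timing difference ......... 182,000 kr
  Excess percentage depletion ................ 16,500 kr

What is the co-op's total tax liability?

226,800 kr

Standard income tax:
  46,000 kr × 14% = 6,440 kr
  383,000 kr × 23% = 88,090 kr
  138,500 kr × 37% = 51,245 kr
  → 145,775 kr

Book-profits minimum tax:
  Adjusted income: 567,500 kr + 147,000 kr + 182,000 kr + 16,500 kr = 913,000 kr
  Less exemption 73,000 kr → base 840,000 kr
  840,000 kr × 27% = 226,800 kr

226,800 kr > 145,775 kr, so the book-profits minimum tax is the binding amount.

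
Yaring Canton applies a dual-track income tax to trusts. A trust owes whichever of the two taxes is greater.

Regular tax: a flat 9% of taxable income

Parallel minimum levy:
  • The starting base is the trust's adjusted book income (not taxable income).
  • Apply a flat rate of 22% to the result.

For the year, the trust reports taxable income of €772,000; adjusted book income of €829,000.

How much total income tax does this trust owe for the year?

Parallel minimum levy:
  Base (adjusted book income): €829,000
  €829,000 × 22% = €182,380

Regular tax:
  €772,000 × 9% = €69,480

€182,380 > €69,480, so the parallel minimum levy is the binding amount.

€182,380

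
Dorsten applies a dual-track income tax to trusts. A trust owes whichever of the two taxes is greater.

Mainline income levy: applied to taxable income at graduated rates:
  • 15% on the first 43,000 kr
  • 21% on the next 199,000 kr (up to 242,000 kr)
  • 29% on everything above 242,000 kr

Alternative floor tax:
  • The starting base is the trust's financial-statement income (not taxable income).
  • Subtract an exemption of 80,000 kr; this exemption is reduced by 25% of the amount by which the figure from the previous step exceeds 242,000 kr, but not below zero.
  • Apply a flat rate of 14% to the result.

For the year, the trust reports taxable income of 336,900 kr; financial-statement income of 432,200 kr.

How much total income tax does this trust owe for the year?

Mainline income levy:
  43,000 kr × 15% = 6,450 kr
  199,000 kr × 21% = 41,790 kr
  94,900 kr × 29% = 27,521 kr
  → 75,761 kr

Alternative floor tax:
  Base (financial-statement income): 432,200 kr
  Exemption: 80,000 kr − 25% × (432,200 kr − 242,000 kr) = 80,000 kr − 47,550 kr = 32,450 kr
  Base: 432,200 kr − 32,450 kr = 399,750 kr
  399,750 kr × 14% = 55,965 kr

75,761 kr > 55,965 kr, so the mainline income levy governs.

75,761 kr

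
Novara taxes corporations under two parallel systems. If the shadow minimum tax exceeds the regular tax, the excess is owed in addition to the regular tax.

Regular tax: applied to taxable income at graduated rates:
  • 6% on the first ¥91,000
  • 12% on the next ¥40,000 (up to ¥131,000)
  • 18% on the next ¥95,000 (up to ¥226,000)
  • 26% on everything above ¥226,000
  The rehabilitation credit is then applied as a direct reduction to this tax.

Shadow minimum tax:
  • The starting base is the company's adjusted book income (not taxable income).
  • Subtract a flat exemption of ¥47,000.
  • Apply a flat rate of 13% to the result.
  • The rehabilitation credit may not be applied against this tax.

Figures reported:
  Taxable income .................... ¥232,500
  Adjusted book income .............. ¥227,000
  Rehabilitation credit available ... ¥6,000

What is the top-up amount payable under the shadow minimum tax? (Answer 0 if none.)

¥350

Shadow minimum tax:
  Base (adjusted book income): ¥227,000
  Less exemption ¥47,000 → base ¥180,000
  ¥180,000 × 13% = ¥23,400

Regular tax:
  ¥91,000 × 6% = ¥5,460
  ¥40,000 × 12% = ¥4,800
  ¥95,000 × 18% = ¥17,100
  ¥6,500 × 26% = ¥1,690
  → ¥29,050
  Less rehabilitation credit ¥6,000 → ¥23,050

Excess of shadow minimum tax over regular tax: ¥23,400 − ¥23,050 = ¥350.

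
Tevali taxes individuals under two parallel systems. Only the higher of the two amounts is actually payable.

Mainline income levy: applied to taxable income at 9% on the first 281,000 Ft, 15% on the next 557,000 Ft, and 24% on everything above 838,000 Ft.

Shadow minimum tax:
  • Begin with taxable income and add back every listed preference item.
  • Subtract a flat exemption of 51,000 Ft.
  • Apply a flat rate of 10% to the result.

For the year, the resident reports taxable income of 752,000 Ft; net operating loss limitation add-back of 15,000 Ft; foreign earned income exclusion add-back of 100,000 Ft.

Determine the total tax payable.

Shadow minimum tax:
  Adjusted income: 752,000 Ft + 15,000 Ft + 100,000 Ft = 867,000 Ft
  Less exemption 51,000 Ft → base 816,000 Ft
  816,000 Ft × 10% = 81,600 Ft

Mainline income levy:
  281,000 Ft × 9% = 25,290 Ft
  471,000 Ft × 15% = 70,650 Ft
  → 95,940 Ft

95,940 Ft > 81,600 Ft, so the mainline income levy governs.

95,940 Ft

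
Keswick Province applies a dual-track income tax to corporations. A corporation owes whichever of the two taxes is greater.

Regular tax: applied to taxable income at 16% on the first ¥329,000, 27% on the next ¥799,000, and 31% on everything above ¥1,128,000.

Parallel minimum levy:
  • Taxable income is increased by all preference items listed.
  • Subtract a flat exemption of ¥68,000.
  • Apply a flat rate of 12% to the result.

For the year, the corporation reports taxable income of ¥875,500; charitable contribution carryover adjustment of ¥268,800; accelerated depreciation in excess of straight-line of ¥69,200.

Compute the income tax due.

Regular tax:
  ¥329,000 × 16% = ¥52,640
  ¥546,500 × 27% = ¥147,555
  → ¥200,195

Parallel minimum levy:
  Adjusted income: ¥875,500 + ¥268,800 + ¥69,200 = ¥1,213,500
  Less exemption ¥68,000 → base ¥1,145,500
  ¥1,145,500 × 12% = ¥137,460

¥200,195 > ¥137,460, so the regular tax governs.

¥200,195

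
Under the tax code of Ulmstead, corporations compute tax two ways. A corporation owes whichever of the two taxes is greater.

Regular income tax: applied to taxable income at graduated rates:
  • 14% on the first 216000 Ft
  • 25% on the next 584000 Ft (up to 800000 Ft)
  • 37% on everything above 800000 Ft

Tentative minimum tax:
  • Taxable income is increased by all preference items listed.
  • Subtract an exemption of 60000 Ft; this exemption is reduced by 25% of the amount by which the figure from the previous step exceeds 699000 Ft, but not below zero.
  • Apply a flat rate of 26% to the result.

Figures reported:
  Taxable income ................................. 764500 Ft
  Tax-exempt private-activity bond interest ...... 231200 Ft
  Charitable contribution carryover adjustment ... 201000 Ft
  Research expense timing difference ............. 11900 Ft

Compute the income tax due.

314236 Ft

Tentative minimum tax:
  Adjusted income: 764500 Ft + 231200 Ft + 201000 Ft + 11900 Ft = 1208600 Ft
  Exemption: 25% × (1208600 Ft − 699000 Ft) = 127400 Ft ≥ 60000 Ft, so the exemption is fully phased out
  Base: 1208600 Ft − 0 Ft = 1208600 Ft
  1208600 Ft × 26% = 314236 Ft

Regular income tax:
  216000 Ft × 14% = 30240 Ft
  548500 Ft × 25% = 137125 Ft
  → 167365 Ft

314236 Ft > 167365 Ft, so the tentative minimum tax is the binding amount.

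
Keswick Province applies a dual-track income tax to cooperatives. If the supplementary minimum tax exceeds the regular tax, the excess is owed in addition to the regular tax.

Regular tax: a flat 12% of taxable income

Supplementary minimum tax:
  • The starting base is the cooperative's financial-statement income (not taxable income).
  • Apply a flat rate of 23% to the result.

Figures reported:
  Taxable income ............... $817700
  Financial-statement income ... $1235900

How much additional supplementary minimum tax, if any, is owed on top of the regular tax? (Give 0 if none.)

$186133

Regular tax:
  $817700 × 12% = $98124

Supplementary minimum tax:
  Base (financial-statement income): $1235900
  $1235900 × 23% = $284257

Excess of supplementary minimum tax over regular tax: $284257 − $98124 = $186133.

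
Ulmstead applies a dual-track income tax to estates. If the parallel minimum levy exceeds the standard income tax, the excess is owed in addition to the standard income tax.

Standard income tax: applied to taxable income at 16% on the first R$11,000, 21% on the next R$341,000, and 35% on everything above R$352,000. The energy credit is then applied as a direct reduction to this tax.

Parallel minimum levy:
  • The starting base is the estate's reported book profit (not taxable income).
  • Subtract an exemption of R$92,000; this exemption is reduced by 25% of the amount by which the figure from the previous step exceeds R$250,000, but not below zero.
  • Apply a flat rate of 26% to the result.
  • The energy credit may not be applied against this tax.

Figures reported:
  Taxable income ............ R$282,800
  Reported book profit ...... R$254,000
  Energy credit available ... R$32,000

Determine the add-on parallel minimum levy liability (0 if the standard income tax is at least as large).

Standard income tax:
  R$11,000 × 16% = R$1,760
  R$271,800 × 21% = R$57,078
  → R$58,838
  Less energy credit R$32,000 → R$26,838

Parallel minimum levy:
  Base (reported book profit): R$254,000
  Exemption: R$92,000 − 25% × (R$254,000 − R$250,000) = R$92,000 − R$1,000 = R$91,000
  Base: R$254,000 − R$91,000 = R$163,000
  R$163,000 × 26% = R$42,380

Excess of parallel minimum levy over standard income tax: R$42,380 − R$26,838 = R$15,542.

R$15,542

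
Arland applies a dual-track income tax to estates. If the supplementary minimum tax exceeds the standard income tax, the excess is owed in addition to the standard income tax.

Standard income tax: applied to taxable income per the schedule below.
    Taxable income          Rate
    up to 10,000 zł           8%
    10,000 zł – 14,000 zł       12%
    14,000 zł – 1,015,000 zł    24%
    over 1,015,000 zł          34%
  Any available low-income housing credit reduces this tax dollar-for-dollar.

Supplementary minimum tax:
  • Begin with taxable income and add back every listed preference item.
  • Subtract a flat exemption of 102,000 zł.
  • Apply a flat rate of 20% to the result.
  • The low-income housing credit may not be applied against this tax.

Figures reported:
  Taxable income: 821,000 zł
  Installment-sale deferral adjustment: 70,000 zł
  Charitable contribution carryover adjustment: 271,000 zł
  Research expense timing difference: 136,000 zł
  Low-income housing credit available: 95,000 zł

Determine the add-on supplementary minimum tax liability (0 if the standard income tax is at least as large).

Standard income tax:
  10,000 zł × 8% = 800 zł
  4,000 zł × 12% = 480 zł
  807,000 zł × 24% = 193,680 zł
  → 194,960 zł
  Less low-income housing credit 95,000 zł → 99,960 zł

Supplementary minimum tax:
  Adjusted income: 821,000 zł + 70,000 zł + 271,000 zł + 136,000 zł = 1,298,000 zł
  Less exemption 102,000 zł → base 1,196,000 zł
  1,196,000 zł × 20% = 239,200 zł

Excess of supplementary minimum tax over standard income tax: 239,200 zł − 99,960 zł = 139,240 zł.

139,240 zł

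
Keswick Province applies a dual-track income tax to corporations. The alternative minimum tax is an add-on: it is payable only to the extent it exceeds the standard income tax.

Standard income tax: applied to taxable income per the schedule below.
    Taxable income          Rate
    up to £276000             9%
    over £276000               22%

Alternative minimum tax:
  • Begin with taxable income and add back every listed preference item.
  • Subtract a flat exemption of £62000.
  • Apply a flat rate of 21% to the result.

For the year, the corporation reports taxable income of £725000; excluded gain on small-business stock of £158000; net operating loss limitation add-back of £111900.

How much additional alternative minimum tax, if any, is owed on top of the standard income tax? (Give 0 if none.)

Standard income tax:
  £276000 × 9% = £24840
  £449000 × 22% = £98780
  → £123620

Alternative minimum tax:
  Adjusted income: £725000 + £158000 + £111900 = £994900
  Less exemption £62000 → base £932900
  £932900 × 21% = £195909

Excess of alternative minimum tax over standard income tax: £195909 − £123620 = £72289.

£72289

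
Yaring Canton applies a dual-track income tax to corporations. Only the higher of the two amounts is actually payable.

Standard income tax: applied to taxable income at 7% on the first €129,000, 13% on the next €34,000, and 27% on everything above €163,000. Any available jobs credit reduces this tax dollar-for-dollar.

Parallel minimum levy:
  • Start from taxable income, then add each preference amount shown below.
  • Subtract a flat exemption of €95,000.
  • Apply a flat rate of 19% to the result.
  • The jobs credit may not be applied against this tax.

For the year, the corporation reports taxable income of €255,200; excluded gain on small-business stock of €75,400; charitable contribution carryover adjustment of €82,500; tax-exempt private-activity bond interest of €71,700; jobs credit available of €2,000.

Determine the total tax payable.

€74,062

Standard income tax:
  €129,000 × 7% = €9,030
  €34,000 × 13% = €4,420
  €92,200 × 27% = €24,894
  → €38,344
  Less jobs credit €2,000 → €36,344

Parallel minimum levy:
  Adjusted income: €255,200 + €75,400 + €82,500 + €71,700 = €484,800
  Less exemption €95,000 → base €389,800
  €389,800 × 19% = €74,062

€74,062 > €36,344, so the parallel minimum levy is the binding amount.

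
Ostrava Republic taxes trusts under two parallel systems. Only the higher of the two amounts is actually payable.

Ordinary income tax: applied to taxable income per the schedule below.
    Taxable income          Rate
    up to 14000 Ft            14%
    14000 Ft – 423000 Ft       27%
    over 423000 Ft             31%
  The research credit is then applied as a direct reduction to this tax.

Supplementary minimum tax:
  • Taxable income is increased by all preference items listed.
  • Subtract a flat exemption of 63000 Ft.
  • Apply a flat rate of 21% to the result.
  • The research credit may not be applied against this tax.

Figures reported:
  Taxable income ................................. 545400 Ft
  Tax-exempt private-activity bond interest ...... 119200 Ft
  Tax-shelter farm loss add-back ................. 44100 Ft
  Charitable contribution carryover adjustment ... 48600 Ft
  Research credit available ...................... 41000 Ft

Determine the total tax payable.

145803 Ft

Supplementary minimum tax:
  Adjusted income: 545400 Ft + 119200 Ft + 44100 Ft + 48600 Ft = 757300 Ft
  Less exemption 63000 Ft → base 694300 Ft
  694300 Ft × 21% = 145803 Ft

Ordinary income tax:
  14000 Ft × 14% = 1960 Ft
  409000 Ft × 27% = 110430 Ft
  122400 Ft × 31% = 37944 Ft
  → 150334 Ft
  Less research credit 41000 Ft → 109334 Ft

145803 Ft > 109334 Ft, so the supplementary minimum tax is the binding amount.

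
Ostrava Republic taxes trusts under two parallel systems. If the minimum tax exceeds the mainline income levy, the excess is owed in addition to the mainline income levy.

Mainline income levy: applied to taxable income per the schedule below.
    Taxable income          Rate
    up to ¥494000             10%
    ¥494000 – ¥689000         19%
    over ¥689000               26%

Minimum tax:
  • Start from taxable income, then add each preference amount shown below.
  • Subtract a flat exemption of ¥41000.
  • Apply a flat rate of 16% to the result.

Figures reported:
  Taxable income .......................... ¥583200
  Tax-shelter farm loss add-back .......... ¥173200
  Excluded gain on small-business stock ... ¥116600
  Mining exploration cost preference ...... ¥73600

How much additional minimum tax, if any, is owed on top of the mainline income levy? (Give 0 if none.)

¥78548

Minimum tax:
  Adjusted income: ¥583200 + ¥173200 + ¥116600 + ¥73600 = ¥946600
  Less exemption ¥41000 → base ¥905600
  ¥905600 × 16% = ¥144896

Mainline income levy:
  ¥494000 × 10% = ¥49400
  ¥89200 × 19% = ¥16948
  → ¥66348

Excess of minimum tax over mainline income levy: ¥144896 − ¥66348 = ¥78548.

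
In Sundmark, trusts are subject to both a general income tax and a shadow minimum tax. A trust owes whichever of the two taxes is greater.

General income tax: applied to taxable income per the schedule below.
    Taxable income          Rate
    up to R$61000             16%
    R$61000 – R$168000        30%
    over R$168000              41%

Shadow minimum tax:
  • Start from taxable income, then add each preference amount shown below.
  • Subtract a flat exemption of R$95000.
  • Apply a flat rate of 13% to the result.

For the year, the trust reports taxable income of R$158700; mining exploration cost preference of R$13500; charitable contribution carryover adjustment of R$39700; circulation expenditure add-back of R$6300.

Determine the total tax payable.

R$39070

Shadow minimum tax:
  Adjusted income: R$158700 + R$13500 + R$39700 + R$6300 = R$218200
  Less exemption R$95000 → base R$123200
  R$123200 × 13% = R$16016

General income tax:
  R$61000 × 16% = R$9760
  R$97700 × 30% = R$29310
  → R$39070

R$39070 > R$16016, so the general income tax governs.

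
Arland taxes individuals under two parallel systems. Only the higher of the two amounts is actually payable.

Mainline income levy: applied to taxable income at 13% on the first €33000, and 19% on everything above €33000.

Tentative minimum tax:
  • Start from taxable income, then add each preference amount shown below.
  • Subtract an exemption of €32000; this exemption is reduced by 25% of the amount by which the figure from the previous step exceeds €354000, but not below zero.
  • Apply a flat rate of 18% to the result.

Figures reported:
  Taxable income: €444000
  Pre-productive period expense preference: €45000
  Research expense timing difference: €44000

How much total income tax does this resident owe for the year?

€95940

Tentative minimum tax:
  Adjusted income: €444000 + €45000 + €44000 = €533000
  Exemption: 25% × (€533000 − €354000) = €44750 ≥ €32000, so the exemption is fully phased out
  Base: €533000 − €0 = €533000
  €533000 × 18% = €95940

Mainline income levy:
  €33000 × 13% = €4290
  €411000 × 19% = €78090
  → €82380

€95940 > €82380, so the tentative minimum tax is the binding amount.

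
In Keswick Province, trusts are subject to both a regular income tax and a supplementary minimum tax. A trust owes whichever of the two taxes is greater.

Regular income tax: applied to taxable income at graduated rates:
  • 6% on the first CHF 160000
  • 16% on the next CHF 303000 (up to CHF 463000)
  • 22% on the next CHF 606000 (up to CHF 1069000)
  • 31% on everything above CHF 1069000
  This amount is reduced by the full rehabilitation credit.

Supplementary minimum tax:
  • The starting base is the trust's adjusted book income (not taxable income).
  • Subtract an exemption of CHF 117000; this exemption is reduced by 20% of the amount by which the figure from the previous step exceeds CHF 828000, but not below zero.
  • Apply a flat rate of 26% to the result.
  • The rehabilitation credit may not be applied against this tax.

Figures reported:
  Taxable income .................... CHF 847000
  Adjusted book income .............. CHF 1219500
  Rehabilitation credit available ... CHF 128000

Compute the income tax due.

CHF 307008

Regular income tax:
  CHF 160000 × 6% = CHF 9600
  CHF 303000 × 16% = CHF 48480
  CHF 384000 × 22% = CHF 84480
  → CHF 142560
  Less rehabilitation credit CHF 128000 → CHF 14560

Supplementary minimum tax:
  Base (adjusted book income): CHF 1219500
  Exemption: CHF 117000 − 20% × (CHF 1219500 − CHF 828000) = CHF 117000 − CHF 78300 = CHF 38700
  Base: CHF 1219500 − CHF 38700 = CHF 1180800
  CHF 1180800 × 26% = CHF 307008

CHF 307008 > CHF 14560, so the supplementary minimum tax is the binding amount.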